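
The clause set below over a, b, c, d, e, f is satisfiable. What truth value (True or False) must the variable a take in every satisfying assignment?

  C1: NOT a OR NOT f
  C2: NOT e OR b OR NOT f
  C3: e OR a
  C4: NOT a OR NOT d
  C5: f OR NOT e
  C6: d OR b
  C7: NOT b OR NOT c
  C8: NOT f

Suppose a = false.
The clause (e) is unit, so e = true.
The clause (f) is unit, so f = true.
Now (NOT f) is unsatisfied and unit — conflict.
So every satisfying assignment has a = True.

True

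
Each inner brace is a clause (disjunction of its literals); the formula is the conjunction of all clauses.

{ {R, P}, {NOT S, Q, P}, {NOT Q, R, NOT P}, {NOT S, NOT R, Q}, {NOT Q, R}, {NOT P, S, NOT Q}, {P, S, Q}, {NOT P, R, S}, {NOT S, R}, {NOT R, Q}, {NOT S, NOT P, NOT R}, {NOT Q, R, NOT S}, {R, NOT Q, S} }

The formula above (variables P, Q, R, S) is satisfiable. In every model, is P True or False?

Suppose P = true.
Suppose Q = false.
From the singleton clause (NOT R), R = false.
From the singleton clause (S), S = true.
But (NOT S) is also a unit clause — contradiction.
So Q must be the other value — set Q = true.
From the singleton clause (R), R = true.
From the singleton clause (S), S = true.
But (NOT S) is also a unit clause — contradiction.
Neither Q = true nor Q = false works.
So every satisfying assignment has P = False.

False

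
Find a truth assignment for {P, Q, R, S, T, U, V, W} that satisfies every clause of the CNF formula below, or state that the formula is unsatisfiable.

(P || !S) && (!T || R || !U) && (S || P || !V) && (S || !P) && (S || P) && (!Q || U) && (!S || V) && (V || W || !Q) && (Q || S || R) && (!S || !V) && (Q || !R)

UNSATISFIABLE

Suppose P = true.
The clause (S) is unit, so S = true.
The clause (V) is unit, so V = true.
Now (!V) is unsatisfied and unit — conflict.
Backtrack on P: now try P = false.
The clause (!S) is unit, so S = false.
Now (S) is unsatisfied and unit — conflict.
Both values of P lead to a conflict.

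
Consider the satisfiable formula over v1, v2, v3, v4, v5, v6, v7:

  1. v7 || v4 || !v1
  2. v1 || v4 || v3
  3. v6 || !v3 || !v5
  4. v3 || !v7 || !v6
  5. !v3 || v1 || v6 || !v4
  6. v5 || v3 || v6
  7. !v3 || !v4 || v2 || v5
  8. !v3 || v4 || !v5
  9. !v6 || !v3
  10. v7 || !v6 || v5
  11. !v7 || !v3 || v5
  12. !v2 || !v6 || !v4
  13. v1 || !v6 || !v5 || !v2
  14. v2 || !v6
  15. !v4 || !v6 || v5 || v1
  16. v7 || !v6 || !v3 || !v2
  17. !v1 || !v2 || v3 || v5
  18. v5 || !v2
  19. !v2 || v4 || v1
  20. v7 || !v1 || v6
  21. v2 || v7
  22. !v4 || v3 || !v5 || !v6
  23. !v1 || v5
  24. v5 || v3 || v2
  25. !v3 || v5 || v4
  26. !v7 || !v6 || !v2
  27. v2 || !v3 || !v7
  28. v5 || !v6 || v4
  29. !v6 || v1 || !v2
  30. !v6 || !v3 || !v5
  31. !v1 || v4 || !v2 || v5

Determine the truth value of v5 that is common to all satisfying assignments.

True

Suppose v5 = false.
Unit clause (!v2) forces v2 = false.
Unit clause (!v6) forces v6 = false.
Unit clause (v3) forces v3 = true.
Unit clause (!v4) forces v4 = false.
But (v4) is also a unit clause — contradiction.
So every satisfying assignment has v5 = True.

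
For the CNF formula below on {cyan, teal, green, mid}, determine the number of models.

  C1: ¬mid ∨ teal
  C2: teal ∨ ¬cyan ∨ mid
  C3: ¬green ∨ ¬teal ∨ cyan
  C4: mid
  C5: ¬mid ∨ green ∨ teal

3

There are 2^4 = 16 truth assignments over (cyan, teal, green, mid).
Check each against the 5 clauses (columns in the order cyan, teal, green, mid):
  F F F F  ✗ fails (mid)
  F F F T  ✗ fails (¬mid ∨ teal)
  F F T F  ✗ fails (mid)
  F F T T  ✗ fails (¬mid ∨ teal)
  F T F F  ✗ fails (mid)
  F T F T  ✓ satisfies all
  F T T F  ✗ fails (¬green ∨ ¬teal ∨ cyan)
  F T T T  ✗ fails (¬green ∨ ¬teal ∨ cyan)
  T F F F  ✗ fails (teal ∨ ¬cyan ∨ mid)
  T F F T  ✗ fails (¬mid ∨ teal)
  T F T F  ✗ fails (teal ∨ ¬cyan ∨ mid)
  T F T T  ✗ fails (¬mid ∨ teal)
  T T F F  ✗ fails (mid)
  T T F T  ✓ satisfies all
  T T T F  ✗ fails (mid)
  T T T T  ✓ satisfies all
3 of the 16 rows are models.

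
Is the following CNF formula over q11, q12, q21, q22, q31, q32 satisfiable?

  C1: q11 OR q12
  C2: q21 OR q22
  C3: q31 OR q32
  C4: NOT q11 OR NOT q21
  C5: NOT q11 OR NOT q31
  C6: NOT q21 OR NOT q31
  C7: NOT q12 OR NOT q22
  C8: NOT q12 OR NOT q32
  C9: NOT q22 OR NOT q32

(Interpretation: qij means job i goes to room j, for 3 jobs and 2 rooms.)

Branch on q11: set q11 = true.
Unit clause (NOT q21) forces q21 = false.
Unit clause (q22) forces q22 = true.
Unit clause (NOT q31) forces q31 = false.
Unit clause (q32) forces q32 = true.
But (NOT q32) is also a unit clause — contradiction.
Backtrack on q11: now try q11 = false.
Unit clause (q12) forces q12 = true.
Unit clause (NOT q22) forces q22 = false.
Unit clause (q21) forces q21 = true.
Unit clause (NOT q31) forces q31 = false.
Unit clause (q32) forces q32 = true.
But (NOT q32) is also a unit clause — contradiction.
Either choice for q11 ends in contradiction.
No assignment satisfies every clause.

Unsatisfiable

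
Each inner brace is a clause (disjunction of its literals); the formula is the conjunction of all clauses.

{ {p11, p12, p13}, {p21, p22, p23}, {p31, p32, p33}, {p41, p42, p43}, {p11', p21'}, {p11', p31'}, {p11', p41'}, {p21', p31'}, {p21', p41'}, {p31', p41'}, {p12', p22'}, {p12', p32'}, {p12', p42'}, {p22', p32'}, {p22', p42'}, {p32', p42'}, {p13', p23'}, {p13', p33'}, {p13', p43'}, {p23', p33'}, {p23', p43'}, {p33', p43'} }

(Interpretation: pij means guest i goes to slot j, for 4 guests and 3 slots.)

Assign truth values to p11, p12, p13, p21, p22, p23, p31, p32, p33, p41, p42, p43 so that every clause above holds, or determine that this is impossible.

Try p11 = 0.
Try p12 = 1.
(p22') alone gives p22 = 0.
(p32') alone gives p32 = 0.
(p42') alone gives p42 = 0.
Try p21 = 1.
(p31') alone gives p31 = 0.
(p33) alone gives p33 = 1.
(p41') alone gives p41 = 0.
(p43) alone gives p43 = 1.
But (p43') is also a unit clause — contradiction.
Undo p21 and try p21 = 0.
(p23) alone gives p23 = 1.
(p13') alone gives p13 = 0.
(p33') alone gives p33 = 0.
(p31) alone gives p31 = 1.
(p41') alone gives p41 = 0.
(p43) alone gives p43 = 1.
But (p43') is also a unit clause — contradiction.
Neither p21 = 1 nor p21 = 0 works.
Undo p12 and try p12 = 0.
(p13) alone gives p13 = 1.
(p23') alone gives p23 = 0.
(p33') alone gives p33 = 0.
(p43') alone gives p43 = 0.
Try p21 = 1.
(p31') alone gives p31 = 0.
(p32) alone gives p32 = 1.
(p41') alone gives p41 = 0.
(p42) alone gives p42 = 1.
But (p42') is also a unit clause — contradiction.
Undo p21 and try p21 = 0.
(p22) alone gives p22 = 1.
(p32') alone gives p32 = 0.
(p31) alone gives p31 = 1.
(p41') alone gives p41 = 0.
(p42) alone gives p42 = 1.
But (p42') is also a unit clause — contradiction.
Neither p21 = 1 nor p21 = 0 works.
Neither p12 = 1 nor p12 = 0 works.
Undo p11 and try p11 = 1.
(p21') alone gives p21 = 0.
(p31') alone gives p31 = 0.
(p41') alone gives p41 = 0.
Try p22 = 1.
(p12') alone gives p12 = 0.
(p32') alone gives p32 = 0.
(p33) alone gives p33 = 1.
(p42') alone gives p42 = 0.
(p43) alone gives p43 = 1.
But (p43') is also a unit clause — contradiction.
Undo p22 and try p22 = 0.
(p23) alone gives p23 = 1.
(p13') alone gives p13 = 0.
(p33') alone gives p33 = 0.
(p32) alone gives p32 = 1.
(p12') alone gives p12 = 0.
(p42') alone gives p42 = 0.
(p43) alone gives p43 = 1.
But (p43') is also a unit clause — contradiction.
Neither p22 = 1 nor p22 = 0 works.
Neither p11 = 1 nor p11 = 0 works.

UNSATISFIABLE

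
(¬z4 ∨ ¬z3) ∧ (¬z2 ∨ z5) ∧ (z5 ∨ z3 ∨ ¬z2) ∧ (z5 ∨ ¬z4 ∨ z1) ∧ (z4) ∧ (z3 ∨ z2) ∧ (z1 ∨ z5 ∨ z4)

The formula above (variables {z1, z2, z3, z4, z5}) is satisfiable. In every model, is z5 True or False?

True

Suppose z5 = False.
Unit clause (¬z2) forces z2 = False.
Unit clause (z4) forces z4 = True.
Unit clause (¬z3) forces z3 = False.
Now (z3) is unsatisfied and unit — conflict.
So every satisfying assignment has z5 = True.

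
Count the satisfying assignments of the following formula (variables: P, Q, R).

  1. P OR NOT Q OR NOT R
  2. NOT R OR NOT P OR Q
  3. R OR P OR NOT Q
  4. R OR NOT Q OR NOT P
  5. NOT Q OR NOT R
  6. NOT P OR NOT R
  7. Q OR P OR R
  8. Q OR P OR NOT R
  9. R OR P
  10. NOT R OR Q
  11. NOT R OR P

There are 2^3 = 8 truth assignments over (P, Q, R).
Check each against the 11 clauses (columns in the order P, Q, R):
  F F F  ✗ fails (Q OR P OR R)
  F F T  ✗ fails (Q OR P OR NOT R)
  F T F  ✗ fails (R OR P OR NOT Q)
  F T T  ✗ fails (P OR NOT Q OR NOT R)
  T F F  ✓ satisfies all
  T F T  ✗ fails (NOT R OR NOT P OR Q)
  T T F  ✗ fails (R OR NOT Q OR NOT P)
  T T T  ✗ fails (NOT Q OR NOT R)
1 of the 8 rows is a model.

1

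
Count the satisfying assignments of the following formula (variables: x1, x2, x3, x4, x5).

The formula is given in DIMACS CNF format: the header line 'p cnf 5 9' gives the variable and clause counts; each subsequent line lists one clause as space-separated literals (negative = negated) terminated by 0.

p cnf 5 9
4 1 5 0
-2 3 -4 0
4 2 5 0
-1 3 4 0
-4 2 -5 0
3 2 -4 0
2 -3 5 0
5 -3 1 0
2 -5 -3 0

There are 2^5 = 32 truth assignments over (x1, x2, x3, x4, x5).
Split on x3. With x3 = True, the clauses containing x3 are satisfied and ¬x3 drops from the rest; 6 of the 2^4 = 16 assignments to the other variables satisfy what remains.
With x3 = False, by the same count on the reduced clause set, 2 assignments work.
Total: 6 + 2 = 8.

8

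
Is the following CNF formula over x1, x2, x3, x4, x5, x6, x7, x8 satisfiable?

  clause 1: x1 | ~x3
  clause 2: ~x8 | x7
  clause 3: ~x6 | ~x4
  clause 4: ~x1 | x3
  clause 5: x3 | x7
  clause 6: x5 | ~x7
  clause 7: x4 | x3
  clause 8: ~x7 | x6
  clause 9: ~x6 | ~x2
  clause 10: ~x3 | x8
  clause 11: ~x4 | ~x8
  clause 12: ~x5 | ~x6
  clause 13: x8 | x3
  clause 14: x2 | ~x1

No

Try x1 = 1.
Unit clause (x3) forces x3 = 1.
Unit clause (x8) forces x8 = 1.
Unit clause (x7) forces x7 = 1.
Unit clause (x5) forces x5 = 1.
Unit clause (x6) forces x6 = 1.
Now (~x6) is unsatisfied and unit — conflict.
Backtrack on x1: now try x1 = 0.
Unit clause (~x3) forces x3 = 0.
Unit clause (x7) forces x7 = 1.
Unit clause (x5) forces x5 = 1.
Unit clause (x4) forces x4 = 1.
Unit clause (~x6) forces x6 = 0.
Now (x6) is unsatisfied and unit — conflict.
Either choice for x1 ends in contradiction.
No assignment satisfies every clause.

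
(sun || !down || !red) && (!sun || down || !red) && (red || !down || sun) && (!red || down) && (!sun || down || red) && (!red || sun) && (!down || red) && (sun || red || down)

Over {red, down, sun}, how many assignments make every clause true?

1

There are 2^3 = 8 truth assignments over (red, down, sun).
Check each against the 8 clauses (columns in the order red, down, sun):
  F F F  ✗ fails (sun || red || down)
  F F T  ✗ fails (!sun || down || red)
  F T F  ✗ fails (red || !down || sun)
  F T T  ✗ fails (!down || red)
  T F F  ✗ fails (!red || down)
  T F T  ✗ fails (!sun || down || !red)
  T T F  ✗ fails (sun || !down || !red)
  T T T  ✓ satisfies all
1 of the 8 rows is a model.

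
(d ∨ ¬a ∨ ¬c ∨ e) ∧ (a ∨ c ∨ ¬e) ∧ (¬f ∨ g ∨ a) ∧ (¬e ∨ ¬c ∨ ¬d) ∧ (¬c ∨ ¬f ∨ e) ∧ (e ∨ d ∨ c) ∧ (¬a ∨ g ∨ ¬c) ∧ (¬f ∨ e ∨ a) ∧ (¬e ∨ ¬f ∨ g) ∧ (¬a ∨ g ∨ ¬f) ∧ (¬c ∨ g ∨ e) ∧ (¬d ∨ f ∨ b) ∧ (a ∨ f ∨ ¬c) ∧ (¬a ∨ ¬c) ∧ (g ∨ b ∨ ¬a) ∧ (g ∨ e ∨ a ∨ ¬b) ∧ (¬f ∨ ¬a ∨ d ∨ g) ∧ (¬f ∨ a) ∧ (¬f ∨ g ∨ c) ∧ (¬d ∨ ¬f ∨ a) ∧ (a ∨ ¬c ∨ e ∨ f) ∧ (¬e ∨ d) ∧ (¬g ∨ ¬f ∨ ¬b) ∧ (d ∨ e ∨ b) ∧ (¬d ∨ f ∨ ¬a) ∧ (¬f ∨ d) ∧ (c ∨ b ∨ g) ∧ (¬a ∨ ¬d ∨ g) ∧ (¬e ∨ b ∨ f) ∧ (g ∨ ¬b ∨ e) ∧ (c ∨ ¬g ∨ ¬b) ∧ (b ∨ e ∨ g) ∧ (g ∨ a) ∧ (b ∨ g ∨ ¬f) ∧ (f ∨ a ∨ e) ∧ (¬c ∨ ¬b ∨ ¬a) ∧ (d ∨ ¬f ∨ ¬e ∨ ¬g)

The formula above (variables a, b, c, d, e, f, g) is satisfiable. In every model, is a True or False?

Suppose a = False.
From the singleton clause (¬f), f = False.
From the singleton clause (¬c), c = False.
From the singleton clause (¬e), e = False.
Now (e) is unsatisfied and unit — conflict.
So every satisfying assignment has a = True.

True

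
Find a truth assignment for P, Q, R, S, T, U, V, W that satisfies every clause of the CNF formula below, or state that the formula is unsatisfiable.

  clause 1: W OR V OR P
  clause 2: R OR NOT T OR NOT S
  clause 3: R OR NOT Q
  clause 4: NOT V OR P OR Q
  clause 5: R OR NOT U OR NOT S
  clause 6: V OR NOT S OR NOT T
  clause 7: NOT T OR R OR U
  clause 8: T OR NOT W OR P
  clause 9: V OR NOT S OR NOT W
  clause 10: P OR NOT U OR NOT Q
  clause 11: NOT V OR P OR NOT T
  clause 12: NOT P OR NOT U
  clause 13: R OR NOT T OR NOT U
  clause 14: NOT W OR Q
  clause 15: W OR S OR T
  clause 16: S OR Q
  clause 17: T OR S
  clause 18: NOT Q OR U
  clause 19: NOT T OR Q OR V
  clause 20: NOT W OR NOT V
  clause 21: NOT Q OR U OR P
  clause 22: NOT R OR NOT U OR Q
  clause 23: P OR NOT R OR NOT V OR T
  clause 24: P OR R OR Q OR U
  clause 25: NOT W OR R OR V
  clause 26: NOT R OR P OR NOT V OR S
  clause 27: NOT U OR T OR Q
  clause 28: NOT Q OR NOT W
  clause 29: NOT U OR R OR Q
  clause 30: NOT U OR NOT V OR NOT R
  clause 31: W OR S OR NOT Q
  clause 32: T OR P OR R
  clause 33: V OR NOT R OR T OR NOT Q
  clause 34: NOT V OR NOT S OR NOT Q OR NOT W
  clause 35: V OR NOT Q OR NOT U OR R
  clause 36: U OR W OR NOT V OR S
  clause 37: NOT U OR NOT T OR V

P: true; Q: false; R: true; S: true; T: false; U: false; V: false; W: false

Suppose R = true.
Suppose P = true.
Unit clause (NOT U) forces U = false.
Unit clause (NOT Q) forces Q = false.
Unit clause (NOT W) forces W = false.
Unit clause (S) forces S = true.
Suppose V = false.
Unit clause (NOT T) forces T = false.
Every clause now holds.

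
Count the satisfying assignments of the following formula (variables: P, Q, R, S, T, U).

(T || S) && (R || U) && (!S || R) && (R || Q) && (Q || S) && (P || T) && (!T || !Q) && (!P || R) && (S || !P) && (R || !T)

8

There are 2^6 = 64 truth assignments over (P, Q, R, S, T, U).
Split on Q. With Q = true, the clauses containing Q are satisfied and !Q drops from the rest; 2 of the 2^5 = 32 assignments to the other variables satisfy what remains.
With Q = false, by the same count on the reduced clause set, 6 assignments work.
Total: 2 + 6 = 8.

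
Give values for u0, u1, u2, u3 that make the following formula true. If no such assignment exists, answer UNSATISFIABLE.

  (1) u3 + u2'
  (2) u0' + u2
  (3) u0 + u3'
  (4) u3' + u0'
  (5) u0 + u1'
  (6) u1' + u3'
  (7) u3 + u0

Branch on u3: set u3 = 1.
Unit clause (u0) forces u0 = 1.
But (u0') is also a unit clause — contradiction.
That branch fails; take u3 = 0 instead.
Unit clause (u2') forces u2 = 0.
Unit clause (u0') forces u0 = 0.
But (u0) is also a unit clause — contradiction.
Both values of u3 lead to a conflict.

UNSATISFIABLE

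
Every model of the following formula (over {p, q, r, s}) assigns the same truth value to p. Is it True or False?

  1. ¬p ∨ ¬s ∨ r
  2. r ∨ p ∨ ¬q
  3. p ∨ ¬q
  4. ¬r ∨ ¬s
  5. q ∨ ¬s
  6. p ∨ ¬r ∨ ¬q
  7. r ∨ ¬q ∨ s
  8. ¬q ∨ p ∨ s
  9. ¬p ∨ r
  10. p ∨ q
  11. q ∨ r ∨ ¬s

True

Suppose p = False.
Unit clause (¬q) forces q = False.
But (q) is also a unit clause — contradiction.
So every satisfying assignment has p = True.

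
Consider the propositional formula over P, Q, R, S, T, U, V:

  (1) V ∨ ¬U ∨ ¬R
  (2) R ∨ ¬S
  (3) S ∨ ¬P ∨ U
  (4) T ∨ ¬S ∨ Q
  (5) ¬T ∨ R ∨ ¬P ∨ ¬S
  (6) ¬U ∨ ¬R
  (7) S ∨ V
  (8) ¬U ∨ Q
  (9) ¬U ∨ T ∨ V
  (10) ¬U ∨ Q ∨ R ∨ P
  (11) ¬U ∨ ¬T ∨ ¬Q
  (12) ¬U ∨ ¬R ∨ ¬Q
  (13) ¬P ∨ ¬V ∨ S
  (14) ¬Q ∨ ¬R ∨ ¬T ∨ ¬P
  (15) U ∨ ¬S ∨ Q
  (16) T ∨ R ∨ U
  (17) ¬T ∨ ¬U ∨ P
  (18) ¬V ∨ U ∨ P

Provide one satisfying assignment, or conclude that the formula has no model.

P: False, Q: True, R: True, S: True, T: True, U: False, V: False

Try R = True.
From the singleton clause (¬U), U = False.
Try S = True.
From the singleton clause (Q), Q = True.
Try T = True.
From the singleton clause (¬P), P = False.
From the singleton clause (¬V), V = False.
This assignment satisfies each clause.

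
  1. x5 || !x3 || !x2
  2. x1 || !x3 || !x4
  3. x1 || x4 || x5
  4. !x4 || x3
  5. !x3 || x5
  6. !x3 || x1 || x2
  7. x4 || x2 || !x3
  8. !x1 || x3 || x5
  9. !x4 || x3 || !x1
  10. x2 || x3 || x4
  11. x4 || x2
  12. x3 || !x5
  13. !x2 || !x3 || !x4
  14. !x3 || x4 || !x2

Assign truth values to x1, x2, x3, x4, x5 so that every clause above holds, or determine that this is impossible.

x1=true, x2=false, x3=true, x4=true, x5=true

Branch on x4: set x4 = true.
The clause (x3) is unit, so x3 = true.
The clause (x1) is unit, so x1 = true.
The clause (x5) is unit, so x5 = true.
The clause (!x2) is unit, so x2 = false.
This assignment satisfies each clause.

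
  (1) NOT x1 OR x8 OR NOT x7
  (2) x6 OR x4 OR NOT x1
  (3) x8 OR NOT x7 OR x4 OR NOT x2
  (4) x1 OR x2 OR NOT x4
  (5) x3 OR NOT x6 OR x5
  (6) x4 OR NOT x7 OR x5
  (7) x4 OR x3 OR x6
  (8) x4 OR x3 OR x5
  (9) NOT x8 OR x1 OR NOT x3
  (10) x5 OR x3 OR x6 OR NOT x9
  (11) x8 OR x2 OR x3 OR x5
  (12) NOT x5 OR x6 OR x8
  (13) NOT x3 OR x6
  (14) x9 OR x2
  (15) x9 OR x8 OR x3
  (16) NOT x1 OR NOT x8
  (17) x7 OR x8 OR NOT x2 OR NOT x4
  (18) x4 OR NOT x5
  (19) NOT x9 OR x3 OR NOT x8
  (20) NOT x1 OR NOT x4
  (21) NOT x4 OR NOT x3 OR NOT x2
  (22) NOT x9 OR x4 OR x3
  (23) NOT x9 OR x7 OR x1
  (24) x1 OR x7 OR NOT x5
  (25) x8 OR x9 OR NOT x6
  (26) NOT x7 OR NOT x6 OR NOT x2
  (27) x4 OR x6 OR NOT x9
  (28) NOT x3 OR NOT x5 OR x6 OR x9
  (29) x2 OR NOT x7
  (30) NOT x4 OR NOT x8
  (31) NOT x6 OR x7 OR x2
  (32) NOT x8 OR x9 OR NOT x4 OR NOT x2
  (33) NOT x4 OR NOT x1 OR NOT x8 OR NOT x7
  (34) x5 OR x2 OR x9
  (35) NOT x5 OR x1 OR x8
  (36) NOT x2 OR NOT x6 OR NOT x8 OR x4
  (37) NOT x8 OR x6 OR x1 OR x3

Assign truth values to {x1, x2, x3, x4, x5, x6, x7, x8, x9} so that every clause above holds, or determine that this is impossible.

x1: true,  x2: true,  x3: true,  x4: false,  x5: false,  x6: true,  x7: false,  x8: false,  x9: true

Try x3 = true.
(x6) alone gives x6 = true.
Try x8 = false.
(x9) alone gives x9 = true.
Try x1 = true.
(NOT x7) alone gives x7 = false.
(NOT x4) alone gives x4 = false.
(NOT x5) alone gives x5 = false.
(x2) alone gives x2 = true.
This assignment satisfies each clause.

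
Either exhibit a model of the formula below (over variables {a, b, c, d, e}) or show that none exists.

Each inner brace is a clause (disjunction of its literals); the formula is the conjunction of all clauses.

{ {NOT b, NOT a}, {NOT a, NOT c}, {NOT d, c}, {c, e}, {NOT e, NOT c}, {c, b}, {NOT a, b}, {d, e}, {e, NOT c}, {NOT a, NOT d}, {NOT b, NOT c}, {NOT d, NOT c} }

Branch on b: set b = true.
From the singleton clause (NOT a), a = false.
From the singleton clause (NOT c), c = false.
From the singleton clause (NOT d), d = false.
From the singleton clause (e), e = true.
This assignment satisfies each clause.

a ↦ false, b ↦ true, c ↦ false, d ↦ false, e ↦ true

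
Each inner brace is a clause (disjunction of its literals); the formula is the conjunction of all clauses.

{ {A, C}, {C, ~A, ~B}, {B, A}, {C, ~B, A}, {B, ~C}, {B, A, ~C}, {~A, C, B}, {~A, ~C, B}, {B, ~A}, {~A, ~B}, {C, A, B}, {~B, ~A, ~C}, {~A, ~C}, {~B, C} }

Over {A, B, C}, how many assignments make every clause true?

1

There are 2^3 = 8 truth assignments over (A, B, C).
Split on B. With B = 1, the clauses containing B are satisfied and ~B drops from the rest; 1 of the 2^2 = 4 assignments to the other variables satisfy what remains.
With B = 0, by the same count on the reduced clause set, 0 assignments work.
Total: 1 + 0 = 1.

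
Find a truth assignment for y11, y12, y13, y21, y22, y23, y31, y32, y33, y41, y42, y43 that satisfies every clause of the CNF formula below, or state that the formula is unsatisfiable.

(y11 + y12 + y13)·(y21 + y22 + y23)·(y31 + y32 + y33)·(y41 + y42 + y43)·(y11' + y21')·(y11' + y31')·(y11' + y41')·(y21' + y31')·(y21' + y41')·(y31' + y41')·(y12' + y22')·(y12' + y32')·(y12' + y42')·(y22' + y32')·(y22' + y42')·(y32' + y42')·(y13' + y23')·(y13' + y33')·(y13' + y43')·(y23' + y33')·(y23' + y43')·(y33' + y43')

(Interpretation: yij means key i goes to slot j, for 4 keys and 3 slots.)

UNSATISFIABLE

Try y11 = 0.
Try y12 = 1.
From the singleton clause (y22'), y22 = 0.
From the singleton clause (y32'), y32 = 0.
From the singleton clause (y42'), y42 = 0.
Try y21 = 1.
From the singleton clause (y31'), y31 = 0.
From the singleton clause (y33), y33 = 1.
From the singleton clause (y41'), y41 = 0.
From the singleton clause (y43), y43 = 1.
That conflicts with the unit clause (y43').
That branch fails; take y21 = 0 instead.
From the singleton clause (y23), y23 = 1.
From the singleton clause (y13'), y13 = 0.
From the singleton clause (y33'), y33 = 0.
From the singleton clause (y31), y31 = 1.
From the singleton clause (y41'), y41 = 0.
From the singleton clause (y43), y43 = 1.
That conflicts with the unit clause (y43').
Neither y21 = 1 nor y21 = 0 works.
That branch fails; take y12 = 0 instead.
From the singleton clause (y13), y13 = 1.
From the singleton clause (y23'), y23 = 0.
From the singleton clause (y33'), y33 = 0.
From the singleton clause (y43'), y43 = 0.
Try y21 = 1.
From the singleton clause (y31'), y31 = 0.
From the singleton clause (y32), y32 = 1.
From the singleton clause (y41'), y41 = 0.
From the singleton clause (y42), y42 = 1.
That conflicts with the unit clause (y42').
That branch fails; take y21 = 0 instead.
From the singleton clause (y22), y22 = 1.
From the singleton clause (y32'), y32 = 0.
From the singleton clause (y31), y31 = 1.
From the singleton clause (y41'), y41 = 0.
From the singleton clause (y42), y42 = 1.
That conflicts with the unit clause (y42').
Neither y21 = 1 nor y21 = 0 works.
Neither y12 = 1 nor y12 = 0 works.
That branch fails; take y11 = 1 instead.
From the singleton clause (y21'), y21 = 0.
From the singleton clause (y31'), y31 = 0.
From the singleton clause (y41'), y41 = 0.
Try y22 = 1.
From the singleton clause (y12'), y12 = 0.
From the singleton clause (y32'), y32 = 0.
From the singleton clause (y33), y33 = 1.
From the singleton clause (y42'), y42 = 0.
From the singleton clause (y43), y43 = 1.
That conflicts with the unit clause (y43').
That branch fails; take y22 = 0 instead.
From the singleton clause (y23), y23 = 1.
From the singleton clause (y13'), y13 = 0.
From the singleton clause (y33'), y33 = 0.
From the singleton clause (y32), y32 = 1.
From the singleton clause (y12'), y12 = 0.
From the singleton clause (y42'), y42 = 0.
From the singleton clause (y43), y43 = 1.
That conflicts with the unit clause (y43').
Neither y22 = 1 nor y22 = 0 works.
Neither y11 = 1 nor y11 = 0 works.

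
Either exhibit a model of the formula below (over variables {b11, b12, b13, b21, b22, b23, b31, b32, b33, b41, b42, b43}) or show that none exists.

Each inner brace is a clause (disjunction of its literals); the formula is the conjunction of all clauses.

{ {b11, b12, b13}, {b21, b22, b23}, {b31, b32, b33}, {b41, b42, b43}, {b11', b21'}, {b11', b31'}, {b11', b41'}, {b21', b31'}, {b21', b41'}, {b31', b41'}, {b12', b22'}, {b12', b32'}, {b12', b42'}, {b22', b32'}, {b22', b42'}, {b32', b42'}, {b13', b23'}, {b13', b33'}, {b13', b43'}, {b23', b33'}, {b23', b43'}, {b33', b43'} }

UNSATISFIABLE

Branch on b11: set b11 = 0.
Branch on b12: set b12 = 1.
From the singleton clause (b22'), b22 = 0.
From the singleton clause (b32'), b32 = 0.
From the singleton clause (b42'), b42 = 0.
Branch on b21: set b21 = 1.
From the singleton clause (b31'), b31 = 0.
From the singleton clause (b33), b33 = 1.
From the singleton clause (b41'), b41 = 0.
From the singleton clause (b43), b43 = 1.
But (b43') is also a unit clause — contradiction.
Undo b21 and try b21 = 0.
From the singleton clause (b23), b23 = 1.
From the singleton clause (b13'), b13 = 0.
From the singleton clause (b33'), b33 = 0.
From the singleton clause (b31), b31 = 1.
From the singleton clause (b41'), b41 = 0.
From the singleton clause (b43), b43 = 1.
But (b43') is also a unit clause — contradiction.
Neither b21 = 1 nor b21 = 0 works.
Undo b12 and try b12 = 0.
From the singleton clause (b13), b13 = 1.
From the singleton clause (b23'), b23 = 0.
From the singleton clause (b33'), b33 = 0.
From the singleton clause (b43'), b43 = 0.
Branch on b21: set b21 = 1.
From the singleton clause (b31'), b31 = 0.
From the singleton clause (b32), b32 = 1.
From the singleton clause (b41'), b41 = 0.
From the singleton clause (b42), b42 = 1.
But (b42') is also a unit clause — contradiction.
Undo b21 and try b21 = 0.
From the singleton clause (b22), b22 = 1.
From the singleton clause (b32'), b32 = 0.
From the singleton clause (b31), b31 = 1.
From the singleton clause (b41'), b41 = 0.
From the singleton clause (b42), b42 = 1.
But (b42') is also a unit clause — contradiction.
Neither b21 = 1 nor b21 = 0 works.
Neither b12 = 1 nor b12 = 0 works.
Undo b11 and try b11 = 1.
From the singleton clause (b21'), b21 = 0.
From the singleton clause (b31'), b31 = 0.
From the singleton clause (b41'), b41 = 0.
Branch on b22: set b22 = 1.
From the singleton clause (b12'), b12 = 0.
From the singleton clause (b32'), b32 = 0.
From the singleton clause (b33), b33 = 1.
From the singleton clause (b42'), b42 = 0.
From the singleton clause (b43), b43 = 1.
But (b43') is also a unit clause — contradiction.
Undo b22 and try b22 = 0.
From the singleton clause (b23), b23 = 1.
From the singleton clause (b13'), b13 = 0.
From the singleton clause (b33'), b33 = 0.
From the singleton clause (b32), b32 = 1.
From the singleton clause (b12'), b12 = 0.
From the singleton clause (b42'), b42 = 0.
From the singleton clause (b43), b43 = 1.
But (b43') is also a unit clause — contradiction.
Neither b22 = 1 nor b22 = 0 works.
Neither b11 = 1 nor b11 = 0 works.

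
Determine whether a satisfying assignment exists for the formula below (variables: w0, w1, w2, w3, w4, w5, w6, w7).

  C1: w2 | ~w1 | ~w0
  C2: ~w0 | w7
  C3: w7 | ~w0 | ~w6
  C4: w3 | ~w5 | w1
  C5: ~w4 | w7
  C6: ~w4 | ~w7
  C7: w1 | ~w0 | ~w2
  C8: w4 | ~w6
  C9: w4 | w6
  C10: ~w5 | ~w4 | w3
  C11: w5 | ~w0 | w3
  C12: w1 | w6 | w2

No, unsatisfiable

Branch on w0: set w0 = 0.
Branch on w4: set w4 = 0.
From the singleton clause (~w6), w6 = 0.
Now (w6) is unsatisfied and unit — conflict.
Backtrack on w4: now try w4 = 1.
From the singleton clause (w7), w7 = 1.
Now (~w7) is unsatisfied and unit — conflict.
Either choice for w4 ends in contradiction.
Backtrack on w0: now try w0 = 1.
From the singleton clause (w7), w7 = 1.
From the singleton clause (~w4), w4 = 0.
From the singleton clause (~w6), w6 = 0.
Now (w6) is unsatisfied and unit — conflict.
Either choice for w0 ends in contradiction.
No assignment satisfies every clause.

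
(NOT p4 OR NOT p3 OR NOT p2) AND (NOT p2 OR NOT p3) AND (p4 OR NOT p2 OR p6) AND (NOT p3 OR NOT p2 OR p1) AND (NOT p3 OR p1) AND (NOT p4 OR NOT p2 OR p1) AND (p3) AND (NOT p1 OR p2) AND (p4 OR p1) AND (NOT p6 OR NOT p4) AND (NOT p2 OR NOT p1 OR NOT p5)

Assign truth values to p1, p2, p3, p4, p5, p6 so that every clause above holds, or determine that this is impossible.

UNSATISFIABLE

Unit clause (p3) forces p3 = true.
Unit clause (NOT p2) forces p2 = false.
Unit clause (p1) forces p1 = true.
But (NOT p1) is also a unit clause — contradiction.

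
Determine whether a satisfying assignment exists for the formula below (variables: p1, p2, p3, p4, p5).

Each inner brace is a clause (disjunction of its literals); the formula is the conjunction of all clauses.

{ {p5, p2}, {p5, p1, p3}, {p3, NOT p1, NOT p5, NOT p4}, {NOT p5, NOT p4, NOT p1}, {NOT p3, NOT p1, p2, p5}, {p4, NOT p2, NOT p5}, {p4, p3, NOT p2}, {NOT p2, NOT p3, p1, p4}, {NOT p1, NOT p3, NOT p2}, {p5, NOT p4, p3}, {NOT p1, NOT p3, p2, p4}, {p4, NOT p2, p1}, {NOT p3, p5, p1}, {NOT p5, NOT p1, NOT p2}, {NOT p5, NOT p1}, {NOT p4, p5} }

Case p5 = true:
The clause (NOT p1) is unit, so p1 = false.
Case p4 = true:
All clauses hold; p2, p3 can take either value.
A satisfying assignment: p1: false; p2: true; p3: false; p4: true; p5: true.

Yes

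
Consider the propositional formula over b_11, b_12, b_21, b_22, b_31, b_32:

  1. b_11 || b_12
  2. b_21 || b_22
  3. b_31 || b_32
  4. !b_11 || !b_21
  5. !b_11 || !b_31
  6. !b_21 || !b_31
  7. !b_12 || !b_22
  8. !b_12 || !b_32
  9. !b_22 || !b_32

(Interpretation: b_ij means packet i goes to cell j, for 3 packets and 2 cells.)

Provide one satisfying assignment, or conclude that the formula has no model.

UNSATISFIABLE

Branch on b_11: set b_11 = true.
The clause (!b_21) is unit, so b_21 = false.
The clause (b_22) is unit, so b_22 = true.
The clause (!b_31) is unit, so b_31 = false.
The clause (b_32) is unit, so b_32 = true.
Now (!b_32) is unsatisfied and unit — conflict.
Undo b_11 and try b_11 = false.
The clause (b_12) is unit, so b_12 = true.
The clause (!b_22) is unit, so b_22 = false.
The clause (b_21) is unit, so b_21 = true.
The clause (!b_31) is unit, so b_31 = false.
The clause (b_32) is unit, so b_32 = true.
Now (!b_32) is unsatisfied and unit — conflict.
Neither b_11 = true nor b_11 = false works.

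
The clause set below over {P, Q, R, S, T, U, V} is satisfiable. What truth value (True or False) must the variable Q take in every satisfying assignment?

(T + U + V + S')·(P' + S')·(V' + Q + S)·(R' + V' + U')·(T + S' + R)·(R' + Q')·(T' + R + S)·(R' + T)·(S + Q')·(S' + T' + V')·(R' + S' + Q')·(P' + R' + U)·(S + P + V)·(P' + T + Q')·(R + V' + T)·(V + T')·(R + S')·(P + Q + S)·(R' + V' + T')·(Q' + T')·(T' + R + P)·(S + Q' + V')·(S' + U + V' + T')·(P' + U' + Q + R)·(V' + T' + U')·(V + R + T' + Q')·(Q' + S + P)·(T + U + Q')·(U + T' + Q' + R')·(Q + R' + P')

False

Suppose Q = 1.
The clause (R') is unit, so R = 0.
The clause (S) is unit, so S = 1.
Now (S') is unsatisfied and unit — conflict.
So every satisfying assignment has Q = False.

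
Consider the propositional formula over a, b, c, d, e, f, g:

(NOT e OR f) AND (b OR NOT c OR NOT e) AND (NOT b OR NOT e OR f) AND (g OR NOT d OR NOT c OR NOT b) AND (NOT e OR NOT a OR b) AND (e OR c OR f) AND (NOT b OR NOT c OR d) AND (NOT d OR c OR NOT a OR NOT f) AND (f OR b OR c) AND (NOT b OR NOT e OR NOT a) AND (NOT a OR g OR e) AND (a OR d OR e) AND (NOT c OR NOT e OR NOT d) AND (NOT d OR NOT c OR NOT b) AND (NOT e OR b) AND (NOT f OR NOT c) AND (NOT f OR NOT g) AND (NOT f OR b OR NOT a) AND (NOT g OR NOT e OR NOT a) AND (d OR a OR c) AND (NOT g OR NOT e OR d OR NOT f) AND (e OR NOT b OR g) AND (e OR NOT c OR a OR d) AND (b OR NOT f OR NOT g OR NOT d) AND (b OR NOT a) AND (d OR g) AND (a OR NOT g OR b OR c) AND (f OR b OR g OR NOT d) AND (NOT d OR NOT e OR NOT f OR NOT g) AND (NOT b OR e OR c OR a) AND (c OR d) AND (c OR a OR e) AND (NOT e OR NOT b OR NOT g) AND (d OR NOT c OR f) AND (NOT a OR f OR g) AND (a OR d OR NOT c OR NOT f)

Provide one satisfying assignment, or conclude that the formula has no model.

Suppose e = false.
Suppose c = true.
From the singleton clause (NOT f), f = false.
From the singleton clause (d), d = true.
From the singleton clause (NOT b), b = false.
From the singleton clause (NOT a), a = false.
From the singleton clause (g), g = true.
All clauses are satisfied.

a ↦ false, b ↦ false, c ↦ true, d ↦ true, e ↦ false, f ↦ false, g ↦ true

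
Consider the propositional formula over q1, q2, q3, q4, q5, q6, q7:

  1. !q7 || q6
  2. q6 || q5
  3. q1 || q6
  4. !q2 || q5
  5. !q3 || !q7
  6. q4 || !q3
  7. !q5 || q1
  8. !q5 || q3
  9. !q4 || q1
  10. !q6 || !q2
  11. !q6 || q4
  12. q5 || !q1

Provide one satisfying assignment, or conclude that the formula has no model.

q1 ↦ true, q2 ↦ false, q3 ↦ true, q4 ↦ true, q5 ↦ true, q6 ↦ false, q7 ↦ false

Case q7 = false:
Case q6 = false:
From the singleton clause (q5), q5 = true.
From the singleton clause (q1), q1 = true.
From the singleton clause (q3), q3 = true.
From the singleton clause (q4), q4 = true.
All clauses hold; q2 can take either value.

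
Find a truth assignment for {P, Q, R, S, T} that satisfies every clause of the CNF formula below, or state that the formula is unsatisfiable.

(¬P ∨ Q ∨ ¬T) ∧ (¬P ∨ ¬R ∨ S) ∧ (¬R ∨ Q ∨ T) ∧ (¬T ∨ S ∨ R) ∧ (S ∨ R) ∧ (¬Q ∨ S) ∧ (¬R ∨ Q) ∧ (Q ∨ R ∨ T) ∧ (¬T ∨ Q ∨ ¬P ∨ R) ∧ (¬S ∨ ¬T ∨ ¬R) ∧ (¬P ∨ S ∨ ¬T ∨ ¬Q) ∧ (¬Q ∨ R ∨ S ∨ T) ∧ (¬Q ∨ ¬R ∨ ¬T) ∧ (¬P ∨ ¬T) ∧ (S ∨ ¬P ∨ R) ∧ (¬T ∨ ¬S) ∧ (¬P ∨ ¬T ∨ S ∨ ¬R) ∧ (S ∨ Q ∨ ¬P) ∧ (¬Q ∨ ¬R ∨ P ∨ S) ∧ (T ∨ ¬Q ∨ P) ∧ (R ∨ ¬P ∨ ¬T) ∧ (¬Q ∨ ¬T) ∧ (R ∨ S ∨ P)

P ↦ True, Q ↦ True, R ↦ False, S ↦ True, T ↦ False

Suppose S = True.
Unit clause (¬T) forces T = False.
Suppose R = False.
Unit clause (Q) forces Q = True.
Unit clause (P) forces P = True.
Every clause now holds.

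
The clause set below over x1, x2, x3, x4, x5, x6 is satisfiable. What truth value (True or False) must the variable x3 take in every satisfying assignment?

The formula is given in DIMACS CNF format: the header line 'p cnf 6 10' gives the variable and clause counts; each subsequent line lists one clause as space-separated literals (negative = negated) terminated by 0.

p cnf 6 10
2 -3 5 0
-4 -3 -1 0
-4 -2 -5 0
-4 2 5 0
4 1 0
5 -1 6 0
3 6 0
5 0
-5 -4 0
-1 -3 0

Suppose x3 = True.
(x5) alone gives x5 = True.
(¬x4) alone gives x4 = False.
(x1) alone gives x1 = True.
But (¬x1) is also a unit clause — contradiction.
So every satisfying assignment has x3 = False.

False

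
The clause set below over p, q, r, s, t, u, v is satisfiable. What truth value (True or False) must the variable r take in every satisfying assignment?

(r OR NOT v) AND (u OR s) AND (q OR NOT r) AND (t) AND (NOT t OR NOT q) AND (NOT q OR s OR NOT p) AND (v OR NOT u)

False

Suppose r = true.
(q) alone gives q = true.
(t) alone gives t = true.
Now (NOT t) is unsatisfied and unit — conflict.
So every satisfying assignment has r = False.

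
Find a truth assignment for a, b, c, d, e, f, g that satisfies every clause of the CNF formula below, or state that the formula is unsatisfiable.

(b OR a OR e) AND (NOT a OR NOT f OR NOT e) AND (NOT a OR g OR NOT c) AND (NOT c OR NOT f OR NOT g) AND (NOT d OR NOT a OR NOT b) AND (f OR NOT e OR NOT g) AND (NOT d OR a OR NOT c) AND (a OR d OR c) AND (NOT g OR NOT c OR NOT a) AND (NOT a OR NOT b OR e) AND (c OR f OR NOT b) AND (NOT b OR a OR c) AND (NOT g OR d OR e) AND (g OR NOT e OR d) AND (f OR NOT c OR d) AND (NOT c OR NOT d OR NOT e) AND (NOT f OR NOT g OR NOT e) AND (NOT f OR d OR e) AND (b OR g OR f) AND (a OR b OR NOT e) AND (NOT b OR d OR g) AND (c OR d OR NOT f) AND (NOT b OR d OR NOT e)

a: true; b: false; c: false; d: true; e: false; f: true; g: false

Case b = false:
Case a = true:
Case f = true:
(NOT e) alone gives e = false.
(d) alone gives d = true.
Case g = false:
(NOT c) alone gives c = false.
All clauses are satisfied.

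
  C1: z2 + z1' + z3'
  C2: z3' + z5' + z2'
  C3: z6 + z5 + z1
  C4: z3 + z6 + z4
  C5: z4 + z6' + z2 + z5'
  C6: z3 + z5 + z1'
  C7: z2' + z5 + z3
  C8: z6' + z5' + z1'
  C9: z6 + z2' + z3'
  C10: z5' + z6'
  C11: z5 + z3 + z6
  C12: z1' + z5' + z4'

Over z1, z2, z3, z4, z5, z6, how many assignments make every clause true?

There are 2^6 = 64 truth assignments over (z1, z2, z3, z4, z5, z6).
Split on z6. With z6 = 1, the clauses containing z6 are satisfied and z6' drops from the rest; 8 of the 2^5 = 32 assignments to the other variables satisfy what remains.
With z6 = 0, by the same count on the reduced clause set, 4 assignments work.
Total: 8 + 4 = 12.

12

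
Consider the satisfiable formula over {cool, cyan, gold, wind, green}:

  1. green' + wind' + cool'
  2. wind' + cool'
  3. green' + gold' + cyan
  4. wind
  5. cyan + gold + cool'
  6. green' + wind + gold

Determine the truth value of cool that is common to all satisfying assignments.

Suppose cool = 1.
The clause (wind') is unit, so wind = 0.
That conflicts with the unit clause (wind).
So every satisfying assignment has cool = False.

False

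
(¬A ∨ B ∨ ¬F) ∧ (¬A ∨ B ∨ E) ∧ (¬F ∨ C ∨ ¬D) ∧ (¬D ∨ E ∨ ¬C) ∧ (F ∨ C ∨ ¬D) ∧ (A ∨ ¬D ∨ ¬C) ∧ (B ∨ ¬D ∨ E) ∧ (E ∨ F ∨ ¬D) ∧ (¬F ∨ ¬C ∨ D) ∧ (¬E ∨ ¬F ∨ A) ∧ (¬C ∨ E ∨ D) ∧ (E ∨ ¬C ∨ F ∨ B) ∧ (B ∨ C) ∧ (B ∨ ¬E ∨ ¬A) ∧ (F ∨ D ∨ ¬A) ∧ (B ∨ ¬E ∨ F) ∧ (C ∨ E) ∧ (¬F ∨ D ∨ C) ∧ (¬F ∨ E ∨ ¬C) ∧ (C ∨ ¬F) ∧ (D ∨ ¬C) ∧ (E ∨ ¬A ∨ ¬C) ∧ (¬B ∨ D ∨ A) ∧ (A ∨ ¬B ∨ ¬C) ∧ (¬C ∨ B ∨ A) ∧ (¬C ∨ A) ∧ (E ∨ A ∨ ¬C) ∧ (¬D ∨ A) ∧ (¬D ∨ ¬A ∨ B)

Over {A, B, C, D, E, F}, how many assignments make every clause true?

2

There are 2^6 = 64 truth assignments over (A, B, C, D, E, F).
Split on D. With D = True, the clauses containing D are satisfied and ¬D drops from the rest; 2 of the 2^5 = 32 assignments to the other variables satisfy what remains.
With D = False, by the same count on the reduced clause set, 0 assignments work.
(One model: A=T, B=T, C=T, D=T, E=T, F=F.)
Total: 2 + 0 = 2.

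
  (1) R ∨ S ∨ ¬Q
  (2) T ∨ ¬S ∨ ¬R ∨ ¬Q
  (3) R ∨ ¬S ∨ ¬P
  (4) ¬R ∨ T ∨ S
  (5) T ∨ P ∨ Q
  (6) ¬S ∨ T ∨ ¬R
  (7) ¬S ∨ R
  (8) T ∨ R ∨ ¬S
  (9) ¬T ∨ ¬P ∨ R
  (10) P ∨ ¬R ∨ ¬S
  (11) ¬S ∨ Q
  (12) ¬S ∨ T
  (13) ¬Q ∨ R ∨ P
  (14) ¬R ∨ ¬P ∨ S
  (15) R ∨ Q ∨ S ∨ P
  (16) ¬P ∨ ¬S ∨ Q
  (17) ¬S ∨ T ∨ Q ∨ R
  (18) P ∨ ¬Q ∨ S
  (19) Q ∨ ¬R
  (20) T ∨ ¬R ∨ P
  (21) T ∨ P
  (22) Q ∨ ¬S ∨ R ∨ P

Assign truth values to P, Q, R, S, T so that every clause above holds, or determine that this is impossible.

Suppose S = True.
The clause (R) is unit, so R = True.
The clause (T) is unit, so T = True.
The clause (P) is unit, so P = True.
The clause (Q) is unit, so Q = True.
All clauses are satisfied.

P ↦ True,  Q ↦ True,  R ↦ True,  S ↦ True,  T ↦ True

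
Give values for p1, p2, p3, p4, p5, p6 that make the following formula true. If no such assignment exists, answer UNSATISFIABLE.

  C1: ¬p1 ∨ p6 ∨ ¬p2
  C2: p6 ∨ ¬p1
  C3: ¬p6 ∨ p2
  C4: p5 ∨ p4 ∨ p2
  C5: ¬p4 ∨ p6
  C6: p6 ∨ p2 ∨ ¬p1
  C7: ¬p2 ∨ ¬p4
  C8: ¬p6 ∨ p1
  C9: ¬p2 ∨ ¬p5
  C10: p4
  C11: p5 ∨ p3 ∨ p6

UNSATISFIABLE

The clause (p4) is unit, so p4 = True.
The clause (p6) is unit, so p6 = True.
The clause (p2) is unit, so p2 = True.
That conflicts with the unit clause (¬p2).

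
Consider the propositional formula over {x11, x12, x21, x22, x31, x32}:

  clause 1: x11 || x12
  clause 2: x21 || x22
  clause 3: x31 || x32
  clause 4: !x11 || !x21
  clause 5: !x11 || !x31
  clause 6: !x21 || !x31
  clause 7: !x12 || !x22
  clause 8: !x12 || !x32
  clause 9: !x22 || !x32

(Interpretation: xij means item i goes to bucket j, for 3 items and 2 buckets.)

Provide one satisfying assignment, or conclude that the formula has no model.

UNSATISFIABLE

Try x11 = true.
From the singleton clause (!x21), x21 = false.
From the singleton clause (x22), x22 = true.
From the singleton clause (!x31), x31 = false.
From the singleton clause (x32), x32 = true.
That conflicts with the unit clause (!x32).
That branch fails; take x11 = false instead.
From the singleton clause (x12), x12 = true.
From the singleton clause (!x22), x22 = false.
From the singleton clause (x21), x21 = true.
From the singleton clause (!x31), x31 = false.
From the singleton clause (x32), x32 = true.
That conflicts with the unit clause (!x32).
Both values of x11 lead to a conflict.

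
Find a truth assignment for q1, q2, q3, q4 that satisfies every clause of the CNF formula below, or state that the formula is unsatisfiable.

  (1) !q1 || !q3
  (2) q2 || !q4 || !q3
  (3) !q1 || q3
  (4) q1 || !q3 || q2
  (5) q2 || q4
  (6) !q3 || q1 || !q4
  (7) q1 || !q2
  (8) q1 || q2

Branch on q1: set q1 = false.
The clause (!q2) is unit, so q2 = false.
But (q2) is also a unit clause — contradiction.
Backtrack on q1: now try q1 = true.
The clause (!q3) is unit, so q3 = false.
But (q3) is also a unit clause — contradiction.
Neither q1 = true nor q1 = false works.

UNSATISFIABLE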